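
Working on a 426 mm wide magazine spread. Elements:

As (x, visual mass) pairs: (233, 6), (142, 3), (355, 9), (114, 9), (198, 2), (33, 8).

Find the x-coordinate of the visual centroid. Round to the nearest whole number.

x ≈ 181

Weights sum to 6 + 3 + 9 + 9 + 2 + 8 = 37.
x: moment 6705 / weight 37 ≈ 181.22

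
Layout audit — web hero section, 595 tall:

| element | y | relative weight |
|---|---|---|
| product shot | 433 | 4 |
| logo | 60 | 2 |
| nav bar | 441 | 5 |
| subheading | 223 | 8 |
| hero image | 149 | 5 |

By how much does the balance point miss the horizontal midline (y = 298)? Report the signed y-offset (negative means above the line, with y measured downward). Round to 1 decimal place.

Σw = 4 + 2 + 5 + 8 + 5 = 24.
Σw·y = 4·433 + 2·60 + 5·441 + 8·223 + 5·149 = 6586, so ȳ = 6586/24 ≈ 274.42.
Difference: 274.42 − 298 ≈ -23.58.

≈ -23.6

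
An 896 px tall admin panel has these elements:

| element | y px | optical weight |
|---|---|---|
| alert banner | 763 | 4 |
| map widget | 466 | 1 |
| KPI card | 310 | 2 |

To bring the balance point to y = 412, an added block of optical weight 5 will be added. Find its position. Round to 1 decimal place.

With the added block, Σw becomes 4 + 1 + 2 + 5 = 12.
y: target moment 12×412 = 4944; current 4·763 + 1·466 + 2·310 = 4138; the added block supplies 806, so y = 806/5 ≈ 161.20.

y ≈ 161.2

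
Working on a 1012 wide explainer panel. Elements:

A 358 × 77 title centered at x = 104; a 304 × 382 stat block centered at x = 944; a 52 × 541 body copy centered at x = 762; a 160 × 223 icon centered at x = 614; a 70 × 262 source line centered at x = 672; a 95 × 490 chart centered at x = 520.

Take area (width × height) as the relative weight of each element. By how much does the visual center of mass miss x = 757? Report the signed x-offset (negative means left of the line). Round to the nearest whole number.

Taking area as weight: title 358·77 = 27566, stat block 304·382 = 116128, body copy 52·541 = 28132, icon 160·223 = 35680, source line 70·262 = 18340, chart 95·490 = 46550. Sum 272396.
Σw·x = 192366280; x̄ = 192366280/272396 ≈ 706.20.
Offset from x = 757: 706.20 − 757 ≈ -50.80.

≈ -51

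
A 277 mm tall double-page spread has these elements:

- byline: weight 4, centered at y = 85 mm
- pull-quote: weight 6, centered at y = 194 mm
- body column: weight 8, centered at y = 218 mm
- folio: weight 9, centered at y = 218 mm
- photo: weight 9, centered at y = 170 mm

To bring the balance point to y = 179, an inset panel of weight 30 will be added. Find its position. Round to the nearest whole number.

New total weight: (4 + 6 + 8 + 9 + 9) + 30 = 66.
Along y: (6740 + 30·y) / 66 = 179 (existing moment 4·85 + 6·194 + 8·218 + 9·218 + 9·170 = 6740) ⇒ y = (11814 − 6740) / 30 ≈ 169.13.

y ≈ 169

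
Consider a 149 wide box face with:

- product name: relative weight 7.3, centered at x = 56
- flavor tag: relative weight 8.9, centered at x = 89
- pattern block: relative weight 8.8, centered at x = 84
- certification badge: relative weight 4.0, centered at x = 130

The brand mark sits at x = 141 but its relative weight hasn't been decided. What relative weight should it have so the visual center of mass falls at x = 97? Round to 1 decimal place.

Known weights sum to 7.3 + 8.9 + 8.8 + 4.0 = 29.0; their moment is 7.3·56 + 8.9·89 + 8.8·84 + 4.0·130 = 2460.1.
For the centroid to hit 97: (2460.1 + w·141) / (29.0 + w) = 97.
So w = (97·29.0 − 2460.1)/(141 − 97) = 352.9/44 ≈ 8.02.

w ≈ 8.0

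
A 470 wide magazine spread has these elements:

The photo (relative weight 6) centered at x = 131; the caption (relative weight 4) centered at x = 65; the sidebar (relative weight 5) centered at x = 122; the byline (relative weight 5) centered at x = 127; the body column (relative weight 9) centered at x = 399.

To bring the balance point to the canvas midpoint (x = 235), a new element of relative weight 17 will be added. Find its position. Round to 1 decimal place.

With the new element, Σw becomes 6 + 4 + 5 + 5 + 9 + 17 = 46.
x: target moment 46×235 = 10810; current 6·131 + 4·65 + 5·122 + 5·127 + 9·399 = 5882; the new element supplies 4928, so x = 4928/17 ≈ 289.88.

x ≈ 289.9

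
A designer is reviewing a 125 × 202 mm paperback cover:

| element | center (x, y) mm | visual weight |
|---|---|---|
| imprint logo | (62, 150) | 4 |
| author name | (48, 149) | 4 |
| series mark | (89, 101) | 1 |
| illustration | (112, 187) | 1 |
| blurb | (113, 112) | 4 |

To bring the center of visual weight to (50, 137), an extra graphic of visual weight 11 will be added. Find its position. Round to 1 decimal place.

(14.3, 135.7)

New total weight: (4 + 4 + 1 + 1 + 4) + 11 = 25.
x: need Σw·x = 25·50 = 1250. Existing = 4·62 + 4·48 + 1·89 + 1·112 + 4·113 = 1093. Remainder 157 / 11 ≈ 14.27.
y: need Σw·y = 25·137 = 3425. Existing = 4·150 + 4·149 + 1·101 + 1·187 + 4·112 = 1932. Remainder 1493 / 11 ≈ 135.73.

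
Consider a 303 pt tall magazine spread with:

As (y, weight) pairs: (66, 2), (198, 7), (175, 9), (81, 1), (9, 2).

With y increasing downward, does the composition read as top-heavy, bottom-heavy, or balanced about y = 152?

balanced

Σw = 2 + 7 + 9 + 1 + 2 = 21.
Σw·y = 2·66 + 7·198 + 9·175 + 1·81 + 2·9 = 3192, so ȳ = 3192/21 ≈ 152.00.
That equals the midline 152 — balanced.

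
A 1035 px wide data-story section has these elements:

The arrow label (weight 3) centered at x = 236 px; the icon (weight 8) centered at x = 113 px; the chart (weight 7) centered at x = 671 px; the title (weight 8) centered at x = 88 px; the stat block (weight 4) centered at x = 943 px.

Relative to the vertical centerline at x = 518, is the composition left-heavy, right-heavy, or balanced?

left-heavy

Total weight = 3 + 8 + 7 + 8 + 4 = 30.
Σw·x = 3·236 + 8·113 + 7·671 + 8·88 + 4·943 = 10785, so x̄ = 10785/30 ≈ 359.50.
359.5 vs midline 518 → left-heavy.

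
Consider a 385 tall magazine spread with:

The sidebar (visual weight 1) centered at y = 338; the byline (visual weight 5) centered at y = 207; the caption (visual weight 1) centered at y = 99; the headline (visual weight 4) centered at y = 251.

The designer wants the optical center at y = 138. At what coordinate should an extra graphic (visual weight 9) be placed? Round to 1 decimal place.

y ≈ 31.6

After adding the extra graphic, total weight = 1 + 5 + 1 + 4 + 9 = 20.
Along y: (2476 + 9·y) / 20 = 138 (existing moment 1·338 + 5·207 + 1·99 + 4·251 = 2476) ⇒ y = (2760 − 2476) / 9 ≈ 31.56.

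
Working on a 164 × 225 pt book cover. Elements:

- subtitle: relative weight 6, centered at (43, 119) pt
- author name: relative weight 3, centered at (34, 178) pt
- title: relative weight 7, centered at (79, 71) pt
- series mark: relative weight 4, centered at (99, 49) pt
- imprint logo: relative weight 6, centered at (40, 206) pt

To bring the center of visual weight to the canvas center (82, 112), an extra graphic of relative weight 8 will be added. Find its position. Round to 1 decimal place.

(154.9, 78.9)

New total weight: (6 + 3 + 7 + 4 + 6) + 8 = 34.
x: target moment 34×82 = 2788; current 6·43 + 3·34 + 7·79 + 4·99 + 6·40 = 1549; the extra graphic supplies 1239, so x = 1239/8 ≈ 154.88.
y: target moment 34×112 = 3808; current 6·119 + 3·178 + 7·71 + 4·49 + 6·206 = 3177; the extra graphic supplies 631, so y = 631/8 ≈ 78.88.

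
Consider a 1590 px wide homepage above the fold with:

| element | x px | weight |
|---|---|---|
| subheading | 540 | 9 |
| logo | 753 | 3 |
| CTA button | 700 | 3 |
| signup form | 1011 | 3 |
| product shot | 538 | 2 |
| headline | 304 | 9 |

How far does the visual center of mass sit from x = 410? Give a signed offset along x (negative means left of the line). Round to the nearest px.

Total weight = 9 + 3 + 3 + 3 + 2 + 9 = 29.
x: (9·540 + 3·753 + 3·700 + 3·1011 + 2·538 + 9·304) / 29 = 16064 / 29 ≈ 553.93
Offset from x = 410: 553.93 − 410 ≈ 143.93.

≈ 144 px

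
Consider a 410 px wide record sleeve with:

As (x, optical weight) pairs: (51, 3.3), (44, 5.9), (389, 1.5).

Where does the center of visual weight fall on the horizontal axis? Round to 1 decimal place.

Total weight = 3.3 + 5.9 + 1.5 = 10.7.
x-moment: 3.3·51 + 5.9·44 + 1.5·389 = 1011.4; centroid 1011.4/10.7 ≈ 94.52.

x ≈ 94.5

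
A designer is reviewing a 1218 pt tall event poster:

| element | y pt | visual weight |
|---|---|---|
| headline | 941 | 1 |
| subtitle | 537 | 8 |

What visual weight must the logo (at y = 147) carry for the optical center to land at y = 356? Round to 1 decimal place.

Fixed elements: Σw = 1 + 8 = 9, Σw·y = 1·941 + 8·537 = 5237.
For the centroid to hit 356: (5237 + w·147) / (9 + w) = 356.
Rearranging, w·(147 − 356) = 356·9 − 5237 = -2033, so w ≈ -2033/-209 = 9.73.

w ≈ 9.7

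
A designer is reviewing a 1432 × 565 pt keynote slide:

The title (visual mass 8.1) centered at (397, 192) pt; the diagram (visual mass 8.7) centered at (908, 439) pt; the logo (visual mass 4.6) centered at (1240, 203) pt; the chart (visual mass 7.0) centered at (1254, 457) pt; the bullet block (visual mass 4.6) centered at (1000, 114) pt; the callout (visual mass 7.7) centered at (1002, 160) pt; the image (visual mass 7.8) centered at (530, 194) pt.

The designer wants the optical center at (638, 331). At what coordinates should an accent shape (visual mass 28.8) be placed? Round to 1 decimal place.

(252.5, 444.8)

New total weight: (8.1 + 8.7 + 4.6 + 7.0 + 4.6 + 7.7 + 7.8) + 28.8 = 77.3.
Along x: (42046.7 + 28.8·x) / 77.3 = 638 (existing moment 8.1·397 + 8.7·908 + 4.6·1240 + 7.0·1254 + 4.6·1000 + 7.7·1002 + 7.8·530 = 42046.7) ⇒ x = (49317.4 − 42046.7) / 28.8 ≈ 252.45.
Along y: (12776.9 + 28.8·y) / 77.3 = 331 (existing moment 8.1·192 + 8.7·439 + 4.6·203 + 7.0·457 + 4.6·114 + 7.7·160 + 7.8·194 = 12776.9) ⇒ y = (25586.3 − 12776.9) / 28.8 ≈ 444.77.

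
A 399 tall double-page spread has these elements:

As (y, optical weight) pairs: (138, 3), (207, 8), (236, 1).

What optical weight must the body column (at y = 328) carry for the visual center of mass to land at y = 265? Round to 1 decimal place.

Known weights sum to 3 + 8 + 1 = 12; their moment is 3·138 + 8·207 + 1·236 = 2306.
Balance at y = 265 requires (2306 + w·328) / (12 + w) = 265.
Rearranging, w·(328 − 265) = 265·12 − 2306 = 874, so w ≈ 874/63 = 13.87.

w ≈ 13.9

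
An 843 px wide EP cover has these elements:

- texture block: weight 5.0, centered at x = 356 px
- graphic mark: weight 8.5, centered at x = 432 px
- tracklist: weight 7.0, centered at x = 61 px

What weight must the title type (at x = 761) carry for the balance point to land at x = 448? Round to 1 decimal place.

Known weights sum to 5.0 + 8.5 + 7.0 = 20.5; their moment is 5.0·356 + 8.5·432 + 7.0·61 = 5879.0.
Set Σw·x/Σw = 448: (5879.0 + 761w) = 448·(20.5 + w).
Solving: w = (448·20.5 − 5879.0) / (761 − 448) = 3305.0 / 313 ≈ 10.56.

w ≈ 10.6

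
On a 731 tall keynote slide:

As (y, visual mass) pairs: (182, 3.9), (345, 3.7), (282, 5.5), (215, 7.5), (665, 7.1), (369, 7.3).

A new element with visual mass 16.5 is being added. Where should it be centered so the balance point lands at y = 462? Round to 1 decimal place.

With the new element, Σw becomes 3.9 + 3.7 + 5.5 + 7.5 + 7.1 + 7.3 + 16.5 = 51.5.
y: target moment 51.5×462 = 23793.0; current 3.9·182 + 3.7·345 + 5.5·282 + 7.5·215 + 7.1·665 + 7.3·369 = 12565.0; the new element supplies 11228.0, so y = 11228.0/16.5 ≈ 680.48.

y ≈ 680.5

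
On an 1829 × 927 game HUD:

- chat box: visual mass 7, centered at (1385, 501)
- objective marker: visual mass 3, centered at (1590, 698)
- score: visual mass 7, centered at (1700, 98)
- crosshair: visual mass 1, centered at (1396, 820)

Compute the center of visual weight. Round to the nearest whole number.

Total weight = 7 + 3 + 7 + 1 = 18.
x: (7·1385 + 3·1590 + 7·1700 + 1·1396) / 18 = 27761 / 18 ≈ 1542.28
y: (7·501 + 3·698 + 7·98 + 1·820) / 18 = 7107 / 18 ≈ 394.83

(1542, 395)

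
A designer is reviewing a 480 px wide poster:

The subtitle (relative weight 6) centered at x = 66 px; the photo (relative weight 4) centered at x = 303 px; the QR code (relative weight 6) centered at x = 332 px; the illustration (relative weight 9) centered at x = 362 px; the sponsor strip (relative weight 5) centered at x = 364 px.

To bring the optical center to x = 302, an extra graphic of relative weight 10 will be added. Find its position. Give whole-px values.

x ≈ 340

With the extra graphic, Σw becomes 6 + 4 + 6 + 9 + 5 + 10 = 40.
Along x: (8678 + 10·x) / 40 = 302 (existing moment 6·66 + 4·303 + 6·332 + 9·362 + 5·364 = 8678) ⇒ x = (12080 − 8678) / 10 ≈ 340.20.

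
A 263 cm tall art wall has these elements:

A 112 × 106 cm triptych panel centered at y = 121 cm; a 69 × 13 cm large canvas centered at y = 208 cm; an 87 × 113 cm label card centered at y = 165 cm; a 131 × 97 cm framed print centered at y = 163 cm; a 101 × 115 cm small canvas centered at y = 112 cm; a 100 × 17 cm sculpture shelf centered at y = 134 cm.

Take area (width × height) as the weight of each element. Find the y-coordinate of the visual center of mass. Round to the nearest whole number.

Areas: triptych panel 112·106 = 11872, large canvas 69·13 = 897, label card 87·113 = 9831, framed print 131·97 = 12707, small canvas 101·115 = 11615, sculpture shelf 100·17 = 1700. Total weight = 48622.
y: (11872·121 + 897·208 + 9831·165 + 12707·163 + 11615·112 + 1700·134) / 48622 = 6845124 / 48622 ≈ 140.78

y ≈ 141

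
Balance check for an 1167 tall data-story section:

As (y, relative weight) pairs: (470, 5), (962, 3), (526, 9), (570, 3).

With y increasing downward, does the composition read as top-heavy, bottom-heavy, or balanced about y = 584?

Σw = 5 + 3 + 9 + 3 = 20.
Σw·y = 5·470 + 3·962 + 9·526 + 3·570 = 11680, so ȳ = 11680/20 ≈ 584.00.
That equals the midline 584 — balanced.

balanced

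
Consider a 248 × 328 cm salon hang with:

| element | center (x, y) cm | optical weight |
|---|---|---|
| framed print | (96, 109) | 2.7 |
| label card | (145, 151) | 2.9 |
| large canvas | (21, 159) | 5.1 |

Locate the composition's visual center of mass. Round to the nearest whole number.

Σw = 2.7 + 2.9 + 5.1 = 10.7.
x-moment: 2.7·96 + 2.9·145 + 5.1·21 = 786.8; centroid 786.8/10.7 ≈ 73.53.
y-moment: 2.7·109 + 2.9·151 + 5.1·159 = 1543.1; centroid 1543.1/10.7 ≈ 144.21.

(74, 144)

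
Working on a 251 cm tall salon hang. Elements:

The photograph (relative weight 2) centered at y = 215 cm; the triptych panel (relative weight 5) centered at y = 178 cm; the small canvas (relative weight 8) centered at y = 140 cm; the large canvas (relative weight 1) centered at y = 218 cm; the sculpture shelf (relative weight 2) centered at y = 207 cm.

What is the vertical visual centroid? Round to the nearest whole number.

y ≈ 171

Total weight = 2 + 5 + 8 + 1 + 2 = 18.
y-moment: 2·215 + 5·178 + 8·140 + 1·218 + 2·207 = 3072; centroid 3072/18 ≈ 170.67.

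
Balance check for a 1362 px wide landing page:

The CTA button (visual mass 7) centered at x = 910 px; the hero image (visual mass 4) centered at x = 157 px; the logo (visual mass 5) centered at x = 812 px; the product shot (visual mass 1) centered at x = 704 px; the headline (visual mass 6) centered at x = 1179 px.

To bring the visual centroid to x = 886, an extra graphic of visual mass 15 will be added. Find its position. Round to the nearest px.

x ≈ 989

New total weight: (7 + 4 + 5 + 1 + 6) + 15 = 38.
x: need Σw·x = 38·886 = 33668. Existing = 7·910 + 4·157 + 5·812 + 1·704 + 6·1179 = 18836. Remainder 14832 / 15 ≈ 988.80.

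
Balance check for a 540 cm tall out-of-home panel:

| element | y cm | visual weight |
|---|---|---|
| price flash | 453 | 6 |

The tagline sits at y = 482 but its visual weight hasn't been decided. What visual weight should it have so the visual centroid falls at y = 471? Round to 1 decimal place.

The single fixed element contributes weight 6, moment 6·453 = 2718.
Set Σw·y/Σw = 471: (2718 + 482w) = 471·(6 + w).
So w = (471·6 − 2718)/(482 − 471) = 108/11 ≈ 9.82.

w ≈ 9.8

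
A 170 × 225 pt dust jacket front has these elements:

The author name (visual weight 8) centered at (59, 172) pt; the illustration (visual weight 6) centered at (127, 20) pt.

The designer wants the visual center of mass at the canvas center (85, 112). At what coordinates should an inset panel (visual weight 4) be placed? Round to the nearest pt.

After adding the inset panel, total weight = 8 + 6 + 4 = 18.
Along x: (1234 + 4·x) / 18 = 85 (existing moment 8·59 + 6·127 = 1234) ⇒ x = (1530 − 1234) / 4 ≈ 74.00.
Along y: (1496 + 4·y) / 18 = 112 (existing moment 8·172 + 6·20 = 1496) ⇒ y = (2016 − 1496) / 4 ≈ 130.00.

(74, 130)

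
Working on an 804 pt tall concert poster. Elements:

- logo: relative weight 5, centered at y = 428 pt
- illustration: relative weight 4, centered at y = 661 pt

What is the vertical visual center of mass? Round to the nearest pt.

y ≈ 532

Weights sum to 5 + 4 = 9.
y-moment: 5·428 + 4·661 = 4784; centroid 4784/9 ≈ 531.56.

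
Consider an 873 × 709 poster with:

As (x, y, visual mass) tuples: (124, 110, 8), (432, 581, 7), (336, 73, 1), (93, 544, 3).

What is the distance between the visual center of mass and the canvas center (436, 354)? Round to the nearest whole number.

Weights sum to 8 + 7 + 1 + 3 = 19.
Σw·x = 8·124 + 7·432 + 1·336 + 3·93 = 4631, so x̄ = 4631/19 ≈ 243.74.
Σw·y = 8·110 + 7·581 + 1·73 + 3·544 = 6652, so ȳ = 6652/19 ≈ 350.11.
Relative to (436, 354): Δ = (-192.26, -3.89); |Δ| = √(-192.26² + -3.89²) ≈ 192.30.

≈ 192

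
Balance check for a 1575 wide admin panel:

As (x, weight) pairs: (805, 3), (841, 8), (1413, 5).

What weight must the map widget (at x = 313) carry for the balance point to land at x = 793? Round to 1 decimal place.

Fixed elements: Σw = 3 + 8 + 5 = 16, Σw·x = 3·805 + 8·841 + 5·1413 = 16208.
Set Σw·x/Σw = 793: (16208 + 313w) = 793·(16 + w).
So w = (793·16 − 16208)/(313 − 793) = -3520/-480 ≈ 7.33.

w ≈ 7.3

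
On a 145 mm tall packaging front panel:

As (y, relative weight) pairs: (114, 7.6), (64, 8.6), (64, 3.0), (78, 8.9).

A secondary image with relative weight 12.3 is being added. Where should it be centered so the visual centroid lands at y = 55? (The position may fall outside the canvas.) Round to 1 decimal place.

y ≈ -6.6

New total weight: (7.6 + 8.6 + 3.0 + 8.9) + 12.3 = 40.4.
y: need Σw·y = 40.4·55 = 2222.0. Existing = 7.6·114 + 8.6·64 + 3.0·64 + 8.9·78 = 2303.0. Remainder -81.0 / 12.3 ≈ -6.59.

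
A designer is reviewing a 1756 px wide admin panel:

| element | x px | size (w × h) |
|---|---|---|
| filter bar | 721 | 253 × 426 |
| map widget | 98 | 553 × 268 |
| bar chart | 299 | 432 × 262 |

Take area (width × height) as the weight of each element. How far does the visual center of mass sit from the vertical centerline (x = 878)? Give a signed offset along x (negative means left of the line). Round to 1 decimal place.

≈ -536.5 px

Areas: filter bar 253·426 = 107778, map widget 553·268 = 148204, bar chart 432·262 = 113184. Total weight = 369166.
x: (107778·721 + 148204·98 + 113184·299) / 369166 = 126073946 / 369166 ≈ 341.51
Offset from x = 878: 341.51 − 878 ≈ -536.49.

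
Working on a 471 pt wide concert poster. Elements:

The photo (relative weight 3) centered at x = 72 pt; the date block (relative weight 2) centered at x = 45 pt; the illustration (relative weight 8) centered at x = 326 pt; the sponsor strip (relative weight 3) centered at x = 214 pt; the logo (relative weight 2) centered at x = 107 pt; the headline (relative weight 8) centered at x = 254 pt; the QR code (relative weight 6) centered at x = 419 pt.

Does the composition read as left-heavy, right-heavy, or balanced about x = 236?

Σw = 3 + 2 + 8 + 3 + 2 + 8 + 6 = 32.
Σw·x = 8316; x̄ = 8316/32 ≈ 259.88.
Since 259.9 is right of 236, the composition reads right-heavy.

right-heavy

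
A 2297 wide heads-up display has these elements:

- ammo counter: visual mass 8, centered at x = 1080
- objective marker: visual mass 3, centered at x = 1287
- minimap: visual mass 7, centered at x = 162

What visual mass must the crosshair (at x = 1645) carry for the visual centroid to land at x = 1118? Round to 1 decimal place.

w ≈ 12.3

Known weights sum to 8 + 3 + 7 = 18; their moment is 8·1080 + 3·1287 + 7·162 = 13635.
For the centroid to hit 1118: (13635 + w·1645) / (18 + w) = 1118.
So w = (1118·18 − 13635)/(1645 − 1118) = 6489/527 ≈ 12.31.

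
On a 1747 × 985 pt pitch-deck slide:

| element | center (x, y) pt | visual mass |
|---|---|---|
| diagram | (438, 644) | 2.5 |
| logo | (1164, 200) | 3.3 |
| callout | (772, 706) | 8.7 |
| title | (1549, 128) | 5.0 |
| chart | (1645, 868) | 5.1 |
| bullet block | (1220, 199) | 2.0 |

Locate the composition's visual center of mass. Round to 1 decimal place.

(1136.4, 521.7)

Σw = 2.5 + 3.3 + 8.7 + 5.0 + 5.1 + 2.0 = 26.6.
x-moment: 2.5·438 + 3.3·1164 + 8.7·772 + 5.0·1549 + 5.1·1645 + 2.0·1220 = 30227.1; centroid 30227.1/26.6 ≈ 1136.36.
y-moment: 2.5·644 + 3.3·200 + 8.7·706 + 5.0·128 + 5.1·868 + 2.0·199 = 13877.0; centroid 13877.0/26.6 ≈ 521.69.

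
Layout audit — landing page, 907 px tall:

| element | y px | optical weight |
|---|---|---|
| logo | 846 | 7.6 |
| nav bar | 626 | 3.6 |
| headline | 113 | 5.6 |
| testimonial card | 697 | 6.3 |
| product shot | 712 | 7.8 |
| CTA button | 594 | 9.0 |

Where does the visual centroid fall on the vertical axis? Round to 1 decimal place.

y ≈ 616.7

Total weight = 7.6 + 3.6 + 5.6 + 6.3 + 7.8 + 9.0 = 39.9.
y: (7.6·846 + 3.6·626 + 5.6·113 + 6.3·697 + 7.8·712 + 9.0·594) / 39.9 = 24606.7 / 39.9 ≈ 616.71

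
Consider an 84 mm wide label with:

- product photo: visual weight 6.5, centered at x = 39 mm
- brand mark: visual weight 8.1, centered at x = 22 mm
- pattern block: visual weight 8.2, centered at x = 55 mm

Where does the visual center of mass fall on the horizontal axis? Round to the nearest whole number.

Weights sum to 6.5 + 8.1 + 8.2 = 22.8.
Σw·x = 6.5·39 + 8.1·22 + 8.2·55 = 882.7, so x̄ = 882.7/22.8 ≈ 38.71.

x ≈ 39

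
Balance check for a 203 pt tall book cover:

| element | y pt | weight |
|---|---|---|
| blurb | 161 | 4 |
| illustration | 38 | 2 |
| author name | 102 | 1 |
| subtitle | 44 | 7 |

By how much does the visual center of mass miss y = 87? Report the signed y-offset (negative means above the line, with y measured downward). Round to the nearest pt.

≈ -6 pt

Total weight = 4 + 2 + 1 + 7 = 14.
Σw·y = 4·161 + 2·38 + 1·102 + 7·44 = 1130, so ȳ = 1130/14 ≈ 80.71.
Against y = 87, that's 80.71 − 87 = -6.29.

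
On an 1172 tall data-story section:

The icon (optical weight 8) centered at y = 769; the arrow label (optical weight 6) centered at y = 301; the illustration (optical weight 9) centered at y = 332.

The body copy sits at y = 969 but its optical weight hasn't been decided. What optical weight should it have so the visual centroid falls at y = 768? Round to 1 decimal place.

w ≈ 33.4

Fixed elements: Σw = 8 + 6 + 9 = 23, Σw·y = 8·769 + 6·301 + 9·332 = 10946.
For the centroid to hit 768: (10946 + w·969) / (23 + w) = 768.
So w = (768·23 − 10946)/(969 − 768) = 6718/201 ≈ 33.42.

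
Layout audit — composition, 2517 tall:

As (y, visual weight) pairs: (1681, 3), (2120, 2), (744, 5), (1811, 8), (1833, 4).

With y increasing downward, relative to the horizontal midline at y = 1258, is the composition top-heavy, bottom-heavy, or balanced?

bottom-heavy

Σw = 3 + 2 + 5 + 8 + 4 = 22.
y: (3·1681 + 2·2120 + 5·744 + 8·1811 + 4·1833) / 22 = 34823 / 22 ≈ 1582.86
1582.9 vs midline 1258 → bottom-heavy.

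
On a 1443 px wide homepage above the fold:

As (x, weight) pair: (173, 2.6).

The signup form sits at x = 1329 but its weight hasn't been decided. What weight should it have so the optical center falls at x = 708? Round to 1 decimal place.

w ≈ 2.2

Known: weight 2.6 with moment 2.6·173 = 449.8.
Balance at x = 708 requires (449.8 + w·1329) / (2.6 + w) = 708.
Rearranging, w·(1329 − 708) = 708·2.6 − 449.8 = 1391.0, so w ≈ 1391.0/621 = 2.24.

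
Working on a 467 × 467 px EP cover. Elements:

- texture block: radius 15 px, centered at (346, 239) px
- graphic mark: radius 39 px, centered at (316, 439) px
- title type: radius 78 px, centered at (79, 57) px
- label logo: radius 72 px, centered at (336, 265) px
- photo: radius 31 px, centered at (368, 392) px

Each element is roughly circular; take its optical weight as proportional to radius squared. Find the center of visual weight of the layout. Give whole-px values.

Weights ∝ r²: texture block 15² = 225, graphic mark 39² = 1521, title type 78² = 6084, label logo 72² = 5184, photo 31² = 961; Σw = 13975.
x: (225·346 + 1521·316 + 6084·79 + 5184·336 + 961·368) / 13975 = 3134594 / 13975 ≈ 224.30
y: (225·239 + 1521·439 + 6084·57 + 5184·265 + 961·392) / 13975 = 2818754 / 13975 ≈ 201.70

(224, 202)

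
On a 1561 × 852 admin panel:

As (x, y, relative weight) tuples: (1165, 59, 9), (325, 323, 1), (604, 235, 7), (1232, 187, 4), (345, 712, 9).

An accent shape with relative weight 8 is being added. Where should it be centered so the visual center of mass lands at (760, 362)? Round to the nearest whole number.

(726, 513)

New total weight: (9 + 1 + 7 + 4 + 9) + 8 = 38.
x: need Σw·x = 38·760 = 28880. Existing = 9·1165 + 1·325 + 7·604 + 4·1232 + 9·345 = 23071. Remainder 5809 / 8 ≈ 726.12.
y: need Σw·y = 38·362 = 13756. Existing = 9·59 + 1·323 + 7·235 + 4·187 + 9·712 = 9655. Remainder 4101 / 8 ≈ 512.62.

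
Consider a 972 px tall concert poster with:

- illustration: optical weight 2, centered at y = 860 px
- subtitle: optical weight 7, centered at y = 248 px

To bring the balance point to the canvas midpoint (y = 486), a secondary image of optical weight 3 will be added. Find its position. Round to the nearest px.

y ≈ 792

With the secondary image, Σw becomes 2 + 7 + 3 = 12.
Along y: (3456 + 3·y) / 12 = 486 (existing moment 2·860 + 7·248 = 3456) ⇒ y = (5832 − 3456) / 3 ≈ 792.00.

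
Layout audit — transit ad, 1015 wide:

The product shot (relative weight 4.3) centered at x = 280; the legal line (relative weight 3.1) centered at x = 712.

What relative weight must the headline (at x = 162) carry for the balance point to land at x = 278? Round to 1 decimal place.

Existing Σw = 7.4 (4.3 + 3.1); existing moment 4.3·280 + 3.1·712 = 3411.2.
For the centroid to hit 278: (3411.2 + w·162) / (7.4 + w) = 278.
So w = (278·7.4 − 3411.2)/(162 − 278) = -1354.0/-116 ≈ 11.67.

w ≈ 11.7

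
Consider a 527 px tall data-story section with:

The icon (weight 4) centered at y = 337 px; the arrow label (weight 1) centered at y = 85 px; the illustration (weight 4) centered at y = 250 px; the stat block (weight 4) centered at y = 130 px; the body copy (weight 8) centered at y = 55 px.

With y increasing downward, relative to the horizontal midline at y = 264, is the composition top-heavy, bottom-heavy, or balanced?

top-heavy

Total weight = 4 + 1 + 4 + 4 + 8 = 21.
y: (4·337 + 1·85 + 4·250 + 4·130 + 8·55) / 21 = 3393 / 21 ≈ 161.57
161.6 lies above (smaller y than) the midline 264, so the layout is top-heavy.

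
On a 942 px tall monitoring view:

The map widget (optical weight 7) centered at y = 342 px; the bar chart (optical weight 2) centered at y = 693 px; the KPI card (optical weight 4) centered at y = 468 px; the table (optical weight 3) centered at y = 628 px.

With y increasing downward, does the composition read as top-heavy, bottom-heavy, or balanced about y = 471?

Total weight = 7 + 2 + 4 + 3 = 16.
Σw·y = 7·342 + 2·693 + 4·468 + 3·628 = 7536, so ȳ = 7536/16 ≈ 471.00.
471.00 = 471 exactly: balanced.

balanced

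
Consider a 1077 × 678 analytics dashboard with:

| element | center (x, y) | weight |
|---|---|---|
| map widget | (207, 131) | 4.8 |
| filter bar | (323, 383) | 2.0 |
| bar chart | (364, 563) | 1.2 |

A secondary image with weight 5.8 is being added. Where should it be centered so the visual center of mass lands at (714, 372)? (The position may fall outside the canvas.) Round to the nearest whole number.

New total weight: (4.8 + 2.0 + 1.2) + 5.8 = 13.8.
x: target moment 13.8×714 = 9853.2; current 4.8·207 + 2.0·323 + 1.2·364 = 2076.4; the secondary image supplies 7776.8, so x = 7776.8/5.8 ≈ 1340.83.
y: target moment 13.8×372 = 5133.6; current 4.8·131 + 2.0·383 + 1.2·563 = 2070.4; the secondary image supplies 3063.2, so y = 3063.2/5.8 ≈ 528.14.

(1341, 528)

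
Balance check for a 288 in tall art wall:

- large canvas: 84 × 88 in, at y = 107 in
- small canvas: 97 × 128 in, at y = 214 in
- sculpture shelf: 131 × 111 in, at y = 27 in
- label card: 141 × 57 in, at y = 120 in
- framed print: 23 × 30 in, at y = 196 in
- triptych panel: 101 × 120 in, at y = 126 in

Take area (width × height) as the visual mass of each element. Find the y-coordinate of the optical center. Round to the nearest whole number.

Taking area as weight: large canvas 84·88 = 7392, small canvas 97·128 = 12416, sculpture shelf 131·111 = 14541, label card 141·57 = 8037, framed print 23·30 = 690, triptych panel 101·120 = 12120. Sum 55196.
y-moment: 7392·107 + 12416·214 + 14541·27 + 8037·120 + 690·196 + 12120·126 = 6467375; centroid 6467375/55196 ≈ 117.17.

y ≈ 117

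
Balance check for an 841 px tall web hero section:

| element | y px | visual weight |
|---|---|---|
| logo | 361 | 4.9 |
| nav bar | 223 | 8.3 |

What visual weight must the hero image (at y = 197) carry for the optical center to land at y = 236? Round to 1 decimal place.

w ≈ 12.9

Existing Σw = 13.2 (4.9 + 8.3); existing moment 4.9·361 + 8.3·223 = 3619.8.
Balance at y = 236 requires (3619.8 + w·197) / (13.2 + w) = 236.
Rearranging, w·(197 − 236) = 236·13.2 − 3619.8 = -504.6, so w ≈ -504.6/-39 = 12.94.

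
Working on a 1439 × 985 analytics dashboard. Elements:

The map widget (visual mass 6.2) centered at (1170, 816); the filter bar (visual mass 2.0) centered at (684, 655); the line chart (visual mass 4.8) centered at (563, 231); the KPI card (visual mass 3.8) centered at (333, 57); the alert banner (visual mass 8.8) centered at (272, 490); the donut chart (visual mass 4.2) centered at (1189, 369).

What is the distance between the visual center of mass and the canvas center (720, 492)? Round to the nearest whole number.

Weights sum to 6.2 + 2.0 + 4.8 + 3.8 + 8.8 + 4.2 = 29.8.
Σw·x = 19977.2; x̄ = 19977.2/29.8 ≈ 670.38.
y: moment 13556.4 / weight 29.8 ≈ 454.91
Offset from (720, 492): Δx ≈ -49.62, Δy ≈ -37.09; distance = √(Δx² + Δy²) ≈ 61.95.

≈ 62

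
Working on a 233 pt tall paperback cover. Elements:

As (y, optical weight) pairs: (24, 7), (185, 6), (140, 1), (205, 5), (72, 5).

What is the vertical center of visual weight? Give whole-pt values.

y ≈ 117

Weights sum to 7 + 6 + 1 + 5 + 5 = 24.
y-moment: 7·24 + 6·185 + 1·140 + 5·205 + 5·72 = 2803; centroid 2803/24 ≈ 116.79.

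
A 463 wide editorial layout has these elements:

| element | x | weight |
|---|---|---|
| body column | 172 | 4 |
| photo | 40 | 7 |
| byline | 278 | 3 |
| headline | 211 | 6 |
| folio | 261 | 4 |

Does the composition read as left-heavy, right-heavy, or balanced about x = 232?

left-heavy

Weights sum to 4 + 7 + 3 + 6 + 4 = 24.
Σw·x = 4·172 + 7·40 + 3·278 + 6·211 + 4·261 = 4112, so x̄ = 4112/24 ≈ 171.33.
171.3 lies left of the midline 232, so the layout is left-heavy.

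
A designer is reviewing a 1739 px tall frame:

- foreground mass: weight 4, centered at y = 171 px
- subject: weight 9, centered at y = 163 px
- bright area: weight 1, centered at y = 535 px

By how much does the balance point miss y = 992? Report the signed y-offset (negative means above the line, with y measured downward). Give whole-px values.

≈ -800 px

Σw = 4 + 9 + 1 = 14.
Σw·y = 4·171 + 9·163 + 1·535 = 2686, so ȳ = 2686/14 ≈ 191.86.
Difference: 191.86 − 992 ≈ -800.14.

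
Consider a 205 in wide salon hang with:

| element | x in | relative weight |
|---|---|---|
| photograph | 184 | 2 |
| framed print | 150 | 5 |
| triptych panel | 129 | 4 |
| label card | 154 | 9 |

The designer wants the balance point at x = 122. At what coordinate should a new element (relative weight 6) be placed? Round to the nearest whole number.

After adding the new element, total weight = 2 + 5 + 4 + 9 + 6 = 26.
x: need Σw·x = 26·122 = 3172. Existing = 2·184 + 5·150 + 4·129 + 9·154 = 3020. Remainder 152 / 6 ≈ 25.33.

x ≈ 25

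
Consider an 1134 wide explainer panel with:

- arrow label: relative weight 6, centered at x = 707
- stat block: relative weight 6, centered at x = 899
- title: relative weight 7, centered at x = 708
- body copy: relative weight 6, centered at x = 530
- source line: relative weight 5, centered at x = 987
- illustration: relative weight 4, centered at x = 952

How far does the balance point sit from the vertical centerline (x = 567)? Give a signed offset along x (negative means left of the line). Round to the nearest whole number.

Weights sum to 6 + 6 + 7 + 6 + 5 + 4 = 34.
Σw·x = 26515; x̄ = 26515/34 ≈ 779.85.
Against x = 567, that's 779.85 − 567 = 212.85.

≈ 213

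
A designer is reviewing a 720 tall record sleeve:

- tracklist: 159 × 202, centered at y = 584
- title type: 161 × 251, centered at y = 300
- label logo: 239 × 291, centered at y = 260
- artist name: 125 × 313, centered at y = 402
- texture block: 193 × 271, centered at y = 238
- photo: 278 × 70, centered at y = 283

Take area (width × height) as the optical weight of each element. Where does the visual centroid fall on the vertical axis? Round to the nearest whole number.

Areas → weights: tracklist 159·202 = 32118, title type 161·251 = 40411, label logo 239·291 = 69549, artist name 125·313 = 39125, texture block 193·271 = 52303, photo 278·70 = 19460; Σw = 252966.
y-moment: 32118·584 + 40411·300 + 69549·260 + 39125·402 + 52303·238 + 19460·283 = 82646496; centroid 82646496/252966 ≈ 326.71.

y ≈ 327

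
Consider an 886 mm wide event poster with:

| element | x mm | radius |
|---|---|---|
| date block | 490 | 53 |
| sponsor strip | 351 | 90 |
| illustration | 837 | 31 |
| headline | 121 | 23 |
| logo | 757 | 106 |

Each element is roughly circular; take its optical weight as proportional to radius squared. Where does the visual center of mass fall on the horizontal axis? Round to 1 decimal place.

Weights ∝ r²: date block 53² = 2809, sponsor strip 90² = 8100, illustration 31² = 961, headline 23² = 529, logo 106² = 11236; Σw = 23635.
Σw·x = 2809·490 + 8100·351 + 961·837 + 529·121 + 11236·757 = 13593528, so x̄ = 13593528/23635 ≈ 575.14.

x ≈ 575.1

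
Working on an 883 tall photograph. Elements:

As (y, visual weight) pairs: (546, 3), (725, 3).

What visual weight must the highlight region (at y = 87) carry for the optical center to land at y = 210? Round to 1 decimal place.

w ≈ 20.8

Known weights sum to 3 + 3 = 6; their moment is 3·546 + 3·725 = 3813.
Balance at y = 210 requires (3813 + w·87) / (6 + w) = 210.
Rearranging, w·(87 − 210) = 210·6 − 3813 = -2553, so w ≈ -2553/-123 = 20.76.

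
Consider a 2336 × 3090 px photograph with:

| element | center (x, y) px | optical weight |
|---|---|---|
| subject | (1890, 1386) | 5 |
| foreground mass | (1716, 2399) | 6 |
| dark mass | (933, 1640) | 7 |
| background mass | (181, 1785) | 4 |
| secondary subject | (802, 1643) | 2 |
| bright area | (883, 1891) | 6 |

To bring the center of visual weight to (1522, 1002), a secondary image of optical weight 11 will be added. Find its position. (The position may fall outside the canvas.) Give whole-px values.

(2591, -1227)

With the secondary image, Σw becomes 5 + 6 + 7 + 4 + 2 + 6 + 11 = 41.
x: target moment 41×1522 = 62402; current 5·1890 + 6·1716 + 7·933 + 4·181 + 2·802 + 6·883 = 33903; the secondary image supplies 28499, so x = 28499/11 ≈ 2590.82.
y: target moment 41×1002 = 41082; current 5·1386 + 6·2399 + 7·1640 + 4·1785 + 2·1643 + 6·1891 = 54576; the secondary image supplies -13494, so y = -13494/11 ≈ -1226.73.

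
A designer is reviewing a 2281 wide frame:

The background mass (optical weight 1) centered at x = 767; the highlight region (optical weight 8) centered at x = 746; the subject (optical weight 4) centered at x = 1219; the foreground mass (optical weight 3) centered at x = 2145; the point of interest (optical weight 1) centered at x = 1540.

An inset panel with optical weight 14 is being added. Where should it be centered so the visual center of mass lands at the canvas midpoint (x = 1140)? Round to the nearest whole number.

With the inset panel, Σw becomes 1 + 8 + 4 + 3 + 1 + 14 = 31.
x: target moment 31×1140 = 35340; current 1·767 + 8·746 + 4·1219 + 3·2145 + 1·1540 = 19586; the inset panel supplies 15754, so x = 15754/14 ≈ 1125.29.

x ≈ 1125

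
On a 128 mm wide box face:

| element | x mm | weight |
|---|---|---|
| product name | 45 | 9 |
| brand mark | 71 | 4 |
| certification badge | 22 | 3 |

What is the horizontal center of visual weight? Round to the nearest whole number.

Total weight = 9 + 4 + 3 = 16.
Σw·x = 9·45 + 4·71 + 3·22 = 755, so x̄ = 755/16 ≈ 47.19.

x ≈ 47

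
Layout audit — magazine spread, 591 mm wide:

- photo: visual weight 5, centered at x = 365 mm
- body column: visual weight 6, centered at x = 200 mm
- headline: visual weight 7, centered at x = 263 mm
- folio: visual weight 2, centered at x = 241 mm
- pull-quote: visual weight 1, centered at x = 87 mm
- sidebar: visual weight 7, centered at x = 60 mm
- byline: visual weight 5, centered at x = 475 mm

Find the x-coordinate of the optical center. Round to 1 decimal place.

Total weight = 5 + 6 + 7 + 2 + 1 + 7 + 5 = 33.
x: (5·365 + 6·200 + 7·263 + 2·241 + 1·87 + 7·60 + 5·475) / 33 = 8230 / 33 ≈ 249.39

x ≈ 249.4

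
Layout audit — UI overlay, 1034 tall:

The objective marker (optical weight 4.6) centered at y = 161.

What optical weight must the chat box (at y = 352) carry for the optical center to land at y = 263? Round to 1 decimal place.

Known: weight 4.6 with moment 4.6·161 = 740.6.
Balance at y = 263 requires (740.6 + w·352) / (4.6 + w) = 263.
So w = (263·4.6 − 740.6)/(352 − 263) = 469.2/89 ≈ 5.27.

w ≈ 5.3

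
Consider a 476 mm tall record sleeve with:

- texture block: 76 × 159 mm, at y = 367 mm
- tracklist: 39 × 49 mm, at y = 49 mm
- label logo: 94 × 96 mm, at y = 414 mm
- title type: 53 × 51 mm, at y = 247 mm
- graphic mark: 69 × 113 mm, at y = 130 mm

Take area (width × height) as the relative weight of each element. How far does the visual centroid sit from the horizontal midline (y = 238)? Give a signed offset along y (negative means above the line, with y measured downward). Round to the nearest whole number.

≈ 59 mm

Areas: texture block 76·159 = 12084, tracklist 39·49 = 1911, label logo 94·96 = 9024, title type 53·51 = 2703, graphic mark 69·113 = 7797. Total weight = 33519.
Σw·y = 12084·367 + 1911·49 + 9024·414 + 2703·247 + 7797·130 = 9945654, so ȳ = 9945654/33519 ≈ 296.72.
Offset from y = 238: 296.72 − 238 ≈ 58.72.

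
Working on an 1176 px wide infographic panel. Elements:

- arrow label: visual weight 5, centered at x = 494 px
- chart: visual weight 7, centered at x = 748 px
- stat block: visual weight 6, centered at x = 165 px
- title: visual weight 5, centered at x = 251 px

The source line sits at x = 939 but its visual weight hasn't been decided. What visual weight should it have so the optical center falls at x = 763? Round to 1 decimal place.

w ≈ 43.2

Existing Σw = 23 (5 + 7 + 6 + 5); existing moment 5·494 + 7·748 + 6·165 + 5·251 = 9951.
Set Σw·x/Σw = 763: (9951 + 939w) = 763·(23 + w).
So w = (763·23 − 9951)/(939 − 763) = 7598/176 ≈ 43.17.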